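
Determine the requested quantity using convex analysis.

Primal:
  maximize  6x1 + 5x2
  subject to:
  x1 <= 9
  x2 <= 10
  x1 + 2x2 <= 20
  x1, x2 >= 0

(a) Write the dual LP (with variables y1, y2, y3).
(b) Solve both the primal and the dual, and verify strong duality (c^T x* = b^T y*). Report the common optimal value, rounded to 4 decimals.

The standard primal-dual pair for 'max c^T x s.t. A x <= b, x >= 0' is:
  Dual:  min b^T y  s.t.  A^T y >= c,  y >= 0.

So the dual LP is:
  minimize  9y1 + 10y2 + 20y3
  subject to:
    y1 + y3 >= 6
    y2 + 2y3 >= 5
    y1, y2, y3 >= 0

Solving the primal: x* = (9, 5.5).
  primal value c^T x* = 81.5.
Solving the dual: y* = (3.5, 0, 2.5).
  dual value b^T y* = 81.5.
Strong duality: c^T x* = b^T y*. Confirmed.

81.5


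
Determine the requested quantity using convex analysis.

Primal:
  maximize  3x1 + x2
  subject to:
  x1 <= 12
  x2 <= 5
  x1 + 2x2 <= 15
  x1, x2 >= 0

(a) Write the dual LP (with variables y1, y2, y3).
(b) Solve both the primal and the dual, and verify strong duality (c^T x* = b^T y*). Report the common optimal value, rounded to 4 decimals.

The standard primal-dual pair for 'max c^T x s.t. A x <= b, x >= 0' is:
  Dual:  min b^T y  s.t.  A^T y >= c,  y >= 0.

So the dual LP is:
  minimize  12y1 + 5y2 + 15y3
  subject to:
    y1 + y3 >= 3
    y2 + 2y3 >= 1
    y1, y2, y3 >= 0

Solving the primal: x* = (12, 1.5).
  primal value c^T x* = 37.5.
Solving the dual: y* = (2.5, 0, 0.5).
  dual value b^T y* = 37.5.
Strong duality: c^T x* = b^T y*. Confirmed.

37.5


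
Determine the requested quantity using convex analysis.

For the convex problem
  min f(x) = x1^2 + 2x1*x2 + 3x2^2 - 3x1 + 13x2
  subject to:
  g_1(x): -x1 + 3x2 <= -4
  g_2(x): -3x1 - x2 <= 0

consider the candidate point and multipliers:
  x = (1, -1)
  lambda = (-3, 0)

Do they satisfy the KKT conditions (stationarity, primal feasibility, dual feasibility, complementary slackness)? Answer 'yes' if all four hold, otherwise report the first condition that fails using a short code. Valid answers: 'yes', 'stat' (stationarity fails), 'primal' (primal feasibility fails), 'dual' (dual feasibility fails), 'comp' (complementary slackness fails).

Gradient of f: grad f(x) = Q x + c = (-3, 9)
Constraint values g_i(x) = a_i^T x - b_i:
  g_1((1, -1)) = 0
  g_2((1, -1)) = -2
Stationarity residual: grad f(x) + sum_i lambda_i a_i = (0, 0)
  -> stationarity OK
Primal feasibility (all g_i <= 0): OK
Dual feasibility (all lambda_i >= 0): FAILS
Complementary slackness (lambda_i * g_i(x) = 0 for all i): OK

Verdict: the first failing condition is dual_feasibility -> dual.

dual


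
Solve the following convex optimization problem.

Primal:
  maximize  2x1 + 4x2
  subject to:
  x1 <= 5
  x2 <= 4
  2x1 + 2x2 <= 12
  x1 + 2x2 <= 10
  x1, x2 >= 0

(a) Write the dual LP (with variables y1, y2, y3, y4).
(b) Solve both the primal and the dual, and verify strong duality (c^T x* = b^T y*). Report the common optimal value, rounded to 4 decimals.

The standard primal-dual pair for 'max c^T x s.t. A x <= b, x >= 0' is:
  Dual:  min b^T y  s.t.  A^T y >= c,  y >= 0.

So the dual LP is:
  minimize  5y1 + 4y2 + 12y3 + 10y4
  subject to:
    y1 + 2y3 + y4 >= 2
    y2 + 2y3 + 2y4 >= 4
    y1, y2, y3, y4 >= 0

Solving the primal: x* = (2, 4).
  primal value c^T x* = 20.
Solving the dual: y* = (0, 2, 1, 0).
  dual value b^T y* = 20.
Strong duality: c^T x* = b^T y*. Confirmed.

20


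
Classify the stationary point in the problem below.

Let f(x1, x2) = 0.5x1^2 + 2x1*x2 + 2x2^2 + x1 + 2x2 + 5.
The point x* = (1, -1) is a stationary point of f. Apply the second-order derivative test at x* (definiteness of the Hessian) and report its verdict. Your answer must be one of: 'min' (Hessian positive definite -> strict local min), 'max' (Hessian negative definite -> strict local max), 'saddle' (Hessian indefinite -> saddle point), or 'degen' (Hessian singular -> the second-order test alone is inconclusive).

Compute the Hessian H = grad^2 f:
  H = [[1, 2], [2, 4]]
Verify stationarity: grad f(x*) = H x* + g = (0, 0).
Eigenvalues of H: 0, 5.
H has a zero eigenvalue (singular; positive semidefinite but not definite), so H is neither positive definite, negative definite, nor indefinite. The second-order test alone is inconclusive -> degen.
(Indeed, f is constant along the null direction of H through x*, so x* is not a strict local extremum.)

degen


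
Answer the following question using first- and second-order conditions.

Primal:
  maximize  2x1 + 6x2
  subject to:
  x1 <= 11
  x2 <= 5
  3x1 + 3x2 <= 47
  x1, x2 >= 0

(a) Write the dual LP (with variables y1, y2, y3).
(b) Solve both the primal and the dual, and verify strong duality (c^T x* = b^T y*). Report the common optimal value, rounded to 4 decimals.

The standard primal-dual pair for 'max c^T x s.t. A x <= b, x >= 0' is:
  Dual:  min b^T y  s.t.  A^T y >= c,  y >= 0.

So the dual LP is:
  minimize  11y1 + 5y2 + 47y3
  subject to:
    y1 + 3y3 >= 2
    y2 + 3y3 >= 6
    y1, y2, y3 >= 0

Solving the primal: x* = (10.6667, 5).
  primal value c^T x* = 51.3333.
Solving the dual: y* = (0, 4, 0.6667).
  dual value b^T y* = 51.3333.
Strong duality: c^T x* = b^T y*. Confirmed.

51.3333


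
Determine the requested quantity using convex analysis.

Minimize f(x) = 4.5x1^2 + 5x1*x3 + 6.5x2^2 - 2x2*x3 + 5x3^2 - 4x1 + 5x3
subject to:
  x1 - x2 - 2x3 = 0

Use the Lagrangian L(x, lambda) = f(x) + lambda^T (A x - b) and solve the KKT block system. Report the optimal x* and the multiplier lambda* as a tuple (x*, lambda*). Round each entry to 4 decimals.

Form the Lagrangian:
  L(x, lambda) = (1/2) x^T Q x + c^T x + lambda^T (A x - b)
Stationarity (grad_x L = 0): Q x + c + A^T lambda = 0.
Primal feasibility: A x = b.

This gives the KKT block system:
  [ Q   A^T ] [ x     ]   [-c ]
  [ A    0  ] [ lambda ] = [ b ]

Solving the linear system:
  x*      = (0.1632, 0.1988, -0.0178)
  lambda* = (2.6202)
  f(x*)   = -0.3709

x* = (0.1632, 0.1988, -0.0178), lambda* = (2.6202)


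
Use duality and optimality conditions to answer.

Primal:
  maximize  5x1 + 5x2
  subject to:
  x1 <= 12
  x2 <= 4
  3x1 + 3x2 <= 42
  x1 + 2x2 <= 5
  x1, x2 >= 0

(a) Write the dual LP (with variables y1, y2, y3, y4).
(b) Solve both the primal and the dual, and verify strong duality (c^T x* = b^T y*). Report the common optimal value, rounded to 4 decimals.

The standard primal-dual pair for 'max c^T x s.t. A x <= b, x >= 0' is:
  Dual:  min b^T y  s.t.  A^T y >= c,  y >= 0.

So the dual LP is:
  minimize  12y1 + 4y2 + 42y3 + 5y4
  subject to:
    y1 + 3y3 + y4 >= 5
    y2 + 3y3 + 2y4 >= 5
    y1, y2, y3, y4 >= 0

Solving the primal: x* = (5, 0).
  primal value c^T x* = 25.
Solving the dual: y* = (0, 0, 0, 5).
  dual value b^T y* = 25.
Strong duality: c^T x* = b^T y*. Confirmed.

25


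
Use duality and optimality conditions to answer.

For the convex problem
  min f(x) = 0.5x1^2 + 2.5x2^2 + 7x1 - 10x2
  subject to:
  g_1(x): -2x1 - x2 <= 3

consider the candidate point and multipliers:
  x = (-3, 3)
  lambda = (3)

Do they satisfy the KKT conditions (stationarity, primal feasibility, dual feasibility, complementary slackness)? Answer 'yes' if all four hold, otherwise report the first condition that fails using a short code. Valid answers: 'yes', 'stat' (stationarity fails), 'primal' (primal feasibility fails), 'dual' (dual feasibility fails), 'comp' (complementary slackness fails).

Gradient of f: grad f(x) = Q x + c = (4, 5)
Constraint values g_i(x) = a_i^T x - b_i:
  g_1((-3, 3)) = 0
Stationarity residual: grad f(x) + sum_i lambda_i a_i = (-2, 2)
  -> stationarity FAILS
Primal feasibility (all g_i <= 0): OK
Dual feasibility (all lambda_i >= 0): OK
Complementary slackness (lambda_i * g_i(x) = 0 for all i): OK

Verdict: the first failing condition is stationarity -> stat.

stat


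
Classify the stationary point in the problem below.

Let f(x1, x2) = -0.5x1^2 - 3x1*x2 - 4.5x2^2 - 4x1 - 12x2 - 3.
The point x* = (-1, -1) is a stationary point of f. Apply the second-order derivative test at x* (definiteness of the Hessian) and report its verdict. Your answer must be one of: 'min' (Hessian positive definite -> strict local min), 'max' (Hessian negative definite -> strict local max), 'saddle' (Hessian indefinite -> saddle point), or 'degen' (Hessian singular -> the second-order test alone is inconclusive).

Compute the Hessian H = grad^2 f:
  H = [[-1, -3], [-3, -9]]
Verify stationarity: grad f(x*) = H x* + g = (0, 0).
Eigenvalues of H: -10, 0.
H has a zero eigenvalue (singular; negative semidefinite but not definite), so H is neither positive definite, negative definite, nor indefinite. The second-order test alone is inconclusive -> degen.
(Indeed, f is constant along the null direction of H through x*, so x* is not a strict local extremum.)

degen


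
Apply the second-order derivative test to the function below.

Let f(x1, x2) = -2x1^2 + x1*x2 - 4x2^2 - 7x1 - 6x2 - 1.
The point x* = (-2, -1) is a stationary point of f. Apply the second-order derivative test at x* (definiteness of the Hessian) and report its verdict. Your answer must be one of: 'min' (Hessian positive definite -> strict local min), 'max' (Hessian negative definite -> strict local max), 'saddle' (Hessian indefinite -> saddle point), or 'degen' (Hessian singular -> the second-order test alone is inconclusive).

Compute the Hessian H = grad^2 f:
  H = [[-4, 1], [1, -8]]
Verify stationarity: grad f(x*) = H x* + g = (0, 0).
Eigenvalues of H: -8.2361, -3.7639.
Both eigenvalues < 0, so H is negative definite -> x* is a strict local max.

max


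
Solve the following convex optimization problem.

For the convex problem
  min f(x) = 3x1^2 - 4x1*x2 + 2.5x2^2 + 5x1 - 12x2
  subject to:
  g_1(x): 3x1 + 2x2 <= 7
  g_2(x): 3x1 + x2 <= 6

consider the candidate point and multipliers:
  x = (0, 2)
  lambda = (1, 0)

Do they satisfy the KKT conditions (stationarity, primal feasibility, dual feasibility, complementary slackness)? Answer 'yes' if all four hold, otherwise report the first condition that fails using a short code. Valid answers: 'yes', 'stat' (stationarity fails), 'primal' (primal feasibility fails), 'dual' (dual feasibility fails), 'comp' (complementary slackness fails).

Gradient of f: grad f(x) = Q x + c = (-3, -2)
Constraint values g_i(x) = a_i^T x - b_i:
  g_1((0, 2)) = -3
  g_2((0, 2)) = -4
Stationarity residual: grad f(x) + sum_i lambda_i a_i = (0, 0)
  -> stationarity OK
Primal feasibility (all g_i <= 0): OK
Dual feasibility (all lambda_i >= 0): OK
Complementary slackness (lambda_i * g_i(x) = 0 for all i): FAILS

Verdict: the first failing condition is complementary_slackness -> comp.

comp


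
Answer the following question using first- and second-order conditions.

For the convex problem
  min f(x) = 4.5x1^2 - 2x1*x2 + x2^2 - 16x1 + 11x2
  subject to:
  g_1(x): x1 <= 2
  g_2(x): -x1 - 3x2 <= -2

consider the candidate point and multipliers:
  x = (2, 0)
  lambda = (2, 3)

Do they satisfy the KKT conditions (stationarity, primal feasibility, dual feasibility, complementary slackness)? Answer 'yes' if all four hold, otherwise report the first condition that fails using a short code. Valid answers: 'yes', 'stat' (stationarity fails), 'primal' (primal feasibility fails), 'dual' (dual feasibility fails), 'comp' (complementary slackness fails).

Gradient of f: grad f(x) = Q x + c = (2, 7)
Constraint values g_i(x) = a_i^T x - b_i:
  g_1((2, 0)) = 0
  g_2((2, 0)) = 0
Stationarity residual: grad f(x) + sum_i lambda_i a_i = (1, -2)
  -> stationarity FAILS
Primal feasibility (all g_i <= 0): OK
Dual feasibility (all lambda_i >= 0): OK
Complementary slackness (lambda_i * g_i(x) = 0 for all i): OK

Verdict: the first failing condition is stationarity -> stat.

stat


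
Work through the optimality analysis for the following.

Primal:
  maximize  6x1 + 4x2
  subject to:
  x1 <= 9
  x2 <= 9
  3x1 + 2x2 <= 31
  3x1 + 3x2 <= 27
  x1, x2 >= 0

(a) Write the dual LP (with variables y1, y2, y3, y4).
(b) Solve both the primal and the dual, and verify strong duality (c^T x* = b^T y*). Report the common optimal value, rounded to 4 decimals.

The standard primal-dual pair for 'max c^T x s.t. A x <= b, x >= 0' is:
  Dual:  min b^T y  s.t.  A^T y >= c,  y >= 0.

So the dual LP is:
  minimize  9y1 + 9y2 + 31y3 + 27y4
  subject to:
    y1 + 3y3 + 3y4 >= 6
    y2 + 2y3 + 3y4 >= 4
    y1, y2, y3, y4 >= 0

Solving the primal: x* = (9, 0).
  primal value c^T x* = 54.
Solving the dual: y* = (0, 0, 0, 2).
  dual value b^T y* = 54.
Strong duality: c^T x* = b^T y*. Confirmed.

54


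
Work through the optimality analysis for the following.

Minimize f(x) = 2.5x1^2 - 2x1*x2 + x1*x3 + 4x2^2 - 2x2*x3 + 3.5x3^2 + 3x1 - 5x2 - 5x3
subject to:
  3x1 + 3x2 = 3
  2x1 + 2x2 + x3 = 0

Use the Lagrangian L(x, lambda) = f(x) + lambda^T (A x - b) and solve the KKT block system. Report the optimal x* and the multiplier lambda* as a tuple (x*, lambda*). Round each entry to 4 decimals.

Form the Lagrangian:
  L(x, lambda) = (1/2) x^T Q x + c^T x + lambda^T (A x - b)
Stationarity (grad_x L = 0): Q x + c + A^T lambda = 0.
Primal feasibility: A x = b.

This gives the KKT block system:
  [ Q   A^T ] [ x     ]   [-c ]
  [ A    0  ] [ lambda ] = [ b ]

Solving the linear system:
  x*      = (0.4706, 0.5294, -2)
  lambda* = (-13.8235, 19.5882)
  f(x*)   = 25.1176

x* = (0.4706, 0.5294, -2), lambda* = (-13.8235, 19.5882)


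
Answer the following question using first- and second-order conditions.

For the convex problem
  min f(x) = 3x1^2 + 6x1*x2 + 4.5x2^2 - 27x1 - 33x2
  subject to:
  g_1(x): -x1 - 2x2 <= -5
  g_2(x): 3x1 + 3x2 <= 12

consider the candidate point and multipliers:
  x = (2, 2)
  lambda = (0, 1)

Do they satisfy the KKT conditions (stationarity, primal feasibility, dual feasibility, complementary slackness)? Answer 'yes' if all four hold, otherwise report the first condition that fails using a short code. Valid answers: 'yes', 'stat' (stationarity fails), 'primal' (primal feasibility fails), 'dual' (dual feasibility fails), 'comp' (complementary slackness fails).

Gradient of f: grad f(x) = Q x + c = (-3, -3)
Constraint values g_i(x) = a_i^T x - b_i:
  g_1((2, 2)) = -1
  g_2((2, 2)) = 0
Stationarity residual: grad f(x) + sum_i lambda_i a_i = (0, 0)
  -> stationarity OK
Primal feasibility (all g_i <= 0): OK
Dual feasibility (all lambda_i >= 0): OK
Complementary slackness (lambda_i * g_i(x) = 0 for all i): OK

Verdict: yes, KKT holds.

yes


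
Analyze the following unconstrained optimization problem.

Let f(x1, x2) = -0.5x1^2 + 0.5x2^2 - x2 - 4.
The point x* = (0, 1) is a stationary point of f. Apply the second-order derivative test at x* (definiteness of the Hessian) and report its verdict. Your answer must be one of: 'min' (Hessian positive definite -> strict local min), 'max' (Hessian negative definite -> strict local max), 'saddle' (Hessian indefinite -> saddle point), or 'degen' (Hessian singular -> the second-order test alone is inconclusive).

Compute the Hessian H = grad^2 f:
  H = [[-1, 0], [0, 1]]
Verify stationarity: grad f(x*) = H x* + g = (0, 0).
Eigenvalues of H: -1, 1.
Eigenvalues have mixed signs, so H is indefinite -> x* is a saddle point.

saddle


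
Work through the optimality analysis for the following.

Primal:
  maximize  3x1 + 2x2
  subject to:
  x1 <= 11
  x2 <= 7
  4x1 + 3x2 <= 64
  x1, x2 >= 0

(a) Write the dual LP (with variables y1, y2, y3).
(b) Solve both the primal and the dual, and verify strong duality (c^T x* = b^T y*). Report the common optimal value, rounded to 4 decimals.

The standard primal-dual pair for 'max c^T x s.t. A x <= b, x >= 0' is:
  Dual:  min b^T y  s.t.  A^T y >= c,  y >= 0.

So the dual LP is:
  minimize  11y1 + 7y2 + 64y3
  subject to:
    y1 + 4y3 >= 3
    y2 + 3y3 >= 2
    y1, y2, y3 >= 0

Solving the primal: x* = (11, 6.6667).
  primal value c^T x* = 46.3333.
Solving the dual: y* = (0.3333, 0, 0.6667).
  dual value b^T y* = 46.3333.
Strong duality: c^T x* = b^T y*. Confirmed.

46.3333


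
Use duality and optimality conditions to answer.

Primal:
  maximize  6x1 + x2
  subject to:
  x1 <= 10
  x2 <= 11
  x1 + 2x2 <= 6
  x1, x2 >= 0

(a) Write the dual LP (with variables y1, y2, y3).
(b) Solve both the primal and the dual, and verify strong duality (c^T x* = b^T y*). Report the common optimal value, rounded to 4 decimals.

The standard primal-dual pair for 'max c^T x s.t. A x <= b, x >= 0' is:
  Dual:  min b^T y  s.t.  A^T y >= c,  y >= 0.

So the dual LP is:
  minimize  10y1 + 11y2 + 6y3
  subject to:
    y1 + y3 >= 6
    y2 + 2y3 >= 1
    y1, y2, y3 >= 0

Solving the primal: x* = (6, 0).
  primal value c^T x* = 36.
Solving the dual: y* = (0, 0, 6).
  dual value b^T y* = 36.
Strong duality: c^T x* = b^T y*. Confirmed.

36


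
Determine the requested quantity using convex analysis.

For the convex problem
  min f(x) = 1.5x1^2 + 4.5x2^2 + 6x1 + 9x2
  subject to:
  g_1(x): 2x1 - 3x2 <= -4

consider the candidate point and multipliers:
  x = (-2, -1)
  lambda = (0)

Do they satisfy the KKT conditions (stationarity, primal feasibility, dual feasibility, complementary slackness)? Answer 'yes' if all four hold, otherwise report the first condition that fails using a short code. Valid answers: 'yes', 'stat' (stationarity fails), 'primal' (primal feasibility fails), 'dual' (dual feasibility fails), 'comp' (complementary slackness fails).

Gradient of f: grad f(x) = Q x + c = (0, 0)
Constraint values g_i(x) = a_i^T x - b_i:
  g_1((-2, -1)) = 3
Stationarity residual: grad f(x) + sum_i lambda_i a_i = (0, 0)
  -> stationarity OK
Primal feasibility (all g_i <= 0): FAILS
Dual feasibility (all lambda_i >= 0): OK
Complementary slackness (lambda_i * g_i(x) = 0 for all i): OK

Verdict: the first failing condition is primal_feasibility -> primal.

primal


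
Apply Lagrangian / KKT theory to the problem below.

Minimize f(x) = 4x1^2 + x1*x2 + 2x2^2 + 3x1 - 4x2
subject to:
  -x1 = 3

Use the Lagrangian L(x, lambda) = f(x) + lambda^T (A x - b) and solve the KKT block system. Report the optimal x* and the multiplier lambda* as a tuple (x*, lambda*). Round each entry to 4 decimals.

Form the Lagrangian:
  L(x, lambda) = (1/2) x^T Q x + c^T x + lambda^T (A x - b)
Stationarity (grad_x L = 0): Q x + c + A^T lambda = 0.
Primal feasibility: A x = b.

This gives the KKT block system:
  [ Q   A^T ] [ x     ]   [-c ]
  [ A    0  ] [ lambda ] = [ b ]

Solving the linear system:
  x*      = (-3, 1.75)
  lambda* = (-19.25)
  f(x*)   = 20.875

x* = (-3, 1.75), lambda* = (-19.25)


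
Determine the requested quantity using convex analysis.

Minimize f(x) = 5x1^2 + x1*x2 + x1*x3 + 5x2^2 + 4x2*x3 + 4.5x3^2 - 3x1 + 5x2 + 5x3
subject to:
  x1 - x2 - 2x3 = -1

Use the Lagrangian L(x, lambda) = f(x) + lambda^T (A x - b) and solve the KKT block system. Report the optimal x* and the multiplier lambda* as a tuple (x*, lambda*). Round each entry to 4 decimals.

Form the Lagrangian:
  L(x, lambda) = (1/2) x^T Q x + c^T x + lambda^T (A x - b)
Stationarity (grad_x L = 0): Q x + c + A^T lambda = 0.
Primal feasibility: A x = b.

This gives the KKT block system:
  [ Q   A^T ] [ x     ]   [-c ]
  [ A    0  ] [ lambda ] = [ b ]

Solving the linear system:
  x*      = (-0.1648, -0.2677, 0.5515)
  lambda* = (4.3638)
  f(x*)   = 3.1384

x* = (-0.1648, -0.2677, 0.5515), lambda* = (4.3638)


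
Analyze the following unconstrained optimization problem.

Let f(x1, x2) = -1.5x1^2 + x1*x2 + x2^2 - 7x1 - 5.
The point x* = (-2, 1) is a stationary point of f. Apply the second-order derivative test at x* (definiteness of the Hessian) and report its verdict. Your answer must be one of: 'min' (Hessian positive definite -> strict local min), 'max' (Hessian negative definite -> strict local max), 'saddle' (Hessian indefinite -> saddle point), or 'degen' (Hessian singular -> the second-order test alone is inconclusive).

Compute the Hessian H = grad^2 f:
  H = [[-3, 1], [1, 2]]
Verify stationarity: grad f(x*) = H x* + g = (0, 0).
Eigenvalues of H: -3.1926, 2.1926.
Eigenvalues have mixed signs, so H is indefinite -> x* is a saddle point.

saddle


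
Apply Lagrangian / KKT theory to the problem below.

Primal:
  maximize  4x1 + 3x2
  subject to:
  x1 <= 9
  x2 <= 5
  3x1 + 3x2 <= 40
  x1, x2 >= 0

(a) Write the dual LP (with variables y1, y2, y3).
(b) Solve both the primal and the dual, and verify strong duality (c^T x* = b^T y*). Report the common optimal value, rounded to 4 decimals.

The standard primal-dual pair for 'max c^T x s.t. A x <= b, x >= 0' is:
  Dual:  min b^T y  s.t.  A^T y >= c,  y >= 0.

So the dual LP is:
  minimize  9y1 + 5y2 + 40y3
  subject to:
    y1 + 3y3 >= 4
    y2 + 3y3 >= 3
    y1, y2, y3 >= 0

Solving the primal: x* = (9, 4.3333).
  primal value c^T x* = 49.
Solving the dual: y* = (1, 0, 1).
  dual value b^T y* = 49.
Strong duality: c^T x* = b^T y*. Confirmed.

49


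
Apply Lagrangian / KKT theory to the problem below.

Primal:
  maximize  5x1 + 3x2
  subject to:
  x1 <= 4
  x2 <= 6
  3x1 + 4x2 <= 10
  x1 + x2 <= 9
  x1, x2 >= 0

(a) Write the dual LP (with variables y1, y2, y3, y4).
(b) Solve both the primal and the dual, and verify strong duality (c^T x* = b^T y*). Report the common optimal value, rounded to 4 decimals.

The standard primal-dual pair for 'max c^T x s.t. A x <= b, x >= 0' is:
  Dual:  min b^T y  s.t.  A^T y >= c,  y >= 0.

So the dual LP is:
  minimize  4y1 + 6y2 + 10y3 + 9y4
  subject to:
    y1 + 3y3 + y4 >= 5
    y2 + 4y3 + y4 >= 3
    y1, y2, y3, y4 >= 0

Solving the primal: x* = (3.3333, 0).
  primal value c^T x* = 16.6667.
Solving the dual: y* = (0, 0, 1.6667, 0).
  dual value b^T y* = 16.6667.
Strong duality: c^T x* = b^T y*. Confirmed.

16.6667


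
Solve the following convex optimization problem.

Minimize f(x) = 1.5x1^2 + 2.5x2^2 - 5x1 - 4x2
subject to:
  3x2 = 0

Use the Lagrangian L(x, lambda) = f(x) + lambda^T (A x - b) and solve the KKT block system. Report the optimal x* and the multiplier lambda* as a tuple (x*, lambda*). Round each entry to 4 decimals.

Form the Lagrangian:
  L(x, lambda) = (1/2) x^T Q x + c^T x + lambda^T (A x - b)
Stationarity (grad_x L = 0): Q x + c + A^T lambda = 0.
Primal feasibility: A x = b.

This gives the KKT block system:
  [ Q   A^T ] [ x     ]   [-c ]
  [ A    0  ] [ lambda ] = [ b ]

Solving the linear system:
  x*      = (1.6667, 0)
  lambda* = (1.3333)
  f(x*)   = -4.1667

x* = (1.6667, 0), lambda* = (1.3333)


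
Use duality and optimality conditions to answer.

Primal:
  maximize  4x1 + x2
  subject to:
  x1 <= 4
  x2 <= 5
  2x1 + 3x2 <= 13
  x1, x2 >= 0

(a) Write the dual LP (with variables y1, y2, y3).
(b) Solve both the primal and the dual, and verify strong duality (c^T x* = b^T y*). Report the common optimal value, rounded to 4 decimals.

The standard primal-dual pair for 'max c^T x s.t. A x <= b, x >= 0' is:
  Dual:  min b^T y  s.t.  A^T y >= c,  y >= 0.

So the dual LP is:
  minimize  4y1 + 5y2 + 13y3
  subject to:
    y1 + 2y3 >= 4
    y2 + 3y3 >= 1
    y1, y2, y3 >= 0

Solving the primal: x* = (4, 1.6667).
  primal value c^T x* = 17.6667.
Solving the dual: y* = (3.3333, 0, 0.3333).
  dual value b^T y* = 17.6667.
Strong duality: c^T x* = b^T y*. Confirmed.

17.6667


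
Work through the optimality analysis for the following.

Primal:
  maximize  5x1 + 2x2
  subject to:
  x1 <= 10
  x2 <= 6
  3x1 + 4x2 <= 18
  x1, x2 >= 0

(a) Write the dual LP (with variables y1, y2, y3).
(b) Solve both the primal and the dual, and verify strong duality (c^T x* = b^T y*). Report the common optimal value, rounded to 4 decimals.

The standard primal-dual pair for 'max c^T x s.t. A x <= b, x >= 0' is:
  Dual:  min b^T y  s.t.  A^T y >= c,  y >= 0.

So the dual LP is:
  minimize  10y1 + 6y2 + 18y3
  subject to:
    y1 + 3y3 >= 5
    y2 + 4y3 >= 2
    y1, y2, y3 >= 0

Solving the primal: x* = (6, 0).
  primal value c^T x* = 30.
Solving the dual: y* = (0, 0, 1.6667).
  dual value b^T y* = 30.
Strong duality: c^T x* = b^T y*. Confirmed.

30


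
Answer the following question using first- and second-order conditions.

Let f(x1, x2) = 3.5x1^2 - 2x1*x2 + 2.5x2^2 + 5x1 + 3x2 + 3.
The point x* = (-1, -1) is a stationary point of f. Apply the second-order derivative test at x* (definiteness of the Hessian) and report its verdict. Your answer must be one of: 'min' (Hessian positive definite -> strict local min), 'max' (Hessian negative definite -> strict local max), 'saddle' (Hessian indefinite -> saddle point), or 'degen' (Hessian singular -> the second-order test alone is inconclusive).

Compute the Hessian H = grad^2 f:
  H = [[7, -2], [-2, 5]]
Verify stationarity: grad f(x*) = H x* + g = (0, 0).
Eigenvalues of H: 3.7639, 8.2361.
Both eigenvalues > 0, so H is positive definite -> x* is a strict local min.

min


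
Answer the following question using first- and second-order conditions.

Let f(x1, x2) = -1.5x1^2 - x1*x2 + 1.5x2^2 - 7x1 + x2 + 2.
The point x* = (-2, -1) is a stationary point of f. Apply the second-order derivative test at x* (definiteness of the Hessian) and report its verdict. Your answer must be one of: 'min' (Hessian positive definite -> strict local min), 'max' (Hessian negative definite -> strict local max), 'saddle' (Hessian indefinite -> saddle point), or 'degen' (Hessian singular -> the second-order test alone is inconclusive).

Compute the Hessian H = grad^2 f:
  H = [[-3, -1], [-1, 3]]
Verify stationarity: grad f(x*) = H x* + g = (0, 0).
Eigenvalues of H: -3.1623, 3.1623.
Eigenvalues have mixed signs, so H is indefinite -> x* is a saddle point.

saddle


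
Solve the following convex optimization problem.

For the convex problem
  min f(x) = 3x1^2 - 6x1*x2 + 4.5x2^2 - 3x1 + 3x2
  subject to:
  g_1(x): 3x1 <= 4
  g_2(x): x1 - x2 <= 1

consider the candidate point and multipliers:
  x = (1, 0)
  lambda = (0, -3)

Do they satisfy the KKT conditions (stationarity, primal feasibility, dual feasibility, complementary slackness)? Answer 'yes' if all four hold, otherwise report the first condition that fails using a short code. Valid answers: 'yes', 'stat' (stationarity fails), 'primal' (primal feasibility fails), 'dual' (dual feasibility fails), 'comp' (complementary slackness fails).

Gradient of f: grad f(x) = Q x + c = (3, -3)
Constraint values g_i(x) = a_i^T x - b_i:
  g_1((1, 0)) = -1
  g_2((1, 0)) = 0
Stationarity residual: grad f(x) + sum_i lambda_i a_i = (0, 0)
  -> stationarity OK
Primal feasibility (all g_i <= 0): OK
Dual feasibility (all lambda_i >= 0): FAILS
Complementary slackness (lambda_i * g_i(x) = 0 for all i): OK

Verdict: the first failing condition is dual_feasibility -> dual.

dual


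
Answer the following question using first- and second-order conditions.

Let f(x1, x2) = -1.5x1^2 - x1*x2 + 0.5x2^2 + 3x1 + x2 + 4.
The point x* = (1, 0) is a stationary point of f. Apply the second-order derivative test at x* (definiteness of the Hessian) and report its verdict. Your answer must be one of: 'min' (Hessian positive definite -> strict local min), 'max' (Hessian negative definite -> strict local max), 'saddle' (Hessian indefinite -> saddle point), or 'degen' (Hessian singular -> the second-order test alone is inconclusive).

Compute the Hessian H = grad^2 f:
  H = [[-3, -1], [-1, 1]]
Verify stationarity: grad f(x*) = H x* + g = (0, 0).
Eigenvalues of H: -3.2361, 1.2361.
Eigenvalues have mixed signs, so H is indefinite -> x* is a saddle point.

saddle


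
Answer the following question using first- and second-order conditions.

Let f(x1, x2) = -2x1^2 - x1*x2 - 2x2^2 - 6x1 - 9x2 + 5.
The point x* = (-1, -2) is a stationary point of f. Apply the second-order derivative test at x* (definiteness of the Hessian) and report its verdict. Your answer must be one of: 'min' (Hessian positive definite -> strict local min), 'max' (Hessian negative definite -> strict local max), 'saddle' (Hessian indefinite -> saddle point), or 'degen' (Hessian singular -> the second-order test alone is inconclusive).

Compute the Hessian H = grad^2 f:
  H = [[-4, -1], [-1, -4]]
Verify stationarity: grad f(x*) = H x* + g = (0, 0).
Eigenvalues of H: -5, -3.
Both eigenvalues < 0, so H is negative definite -> x* is a strict local max.

max


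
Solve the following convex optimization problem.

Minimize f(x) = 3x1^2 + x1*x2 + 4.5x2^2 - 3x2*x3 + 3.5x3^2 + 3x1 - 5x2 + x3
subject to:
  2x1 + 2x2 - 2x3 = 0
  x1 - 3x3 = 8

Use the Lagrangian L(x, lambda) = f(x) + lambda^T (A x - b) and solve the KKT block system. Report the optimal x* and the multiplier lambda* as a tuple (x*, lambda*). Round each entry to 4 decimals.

Form the Lagrangian:
  L(x, lambda) = (1/2) x^T Q x + c^T x + lambda^T (A x - b)
Stationarity (grad_x L = 0): Q x + c + A^T lambda = 0.
Primal feasibility: A x = b.

This gives the KKT block system:
  [ Q   A^T ] [ x     ]   [-c ]
  [ A    0  ] [ lambda ] = [ b ]

Solving the linear system:
  x*      = (-1.0309, -1.9794, -3.0103)
  lambda* = (7.4072, -9.6495)
  f(x*)   = 40.4948

x* = (-1.0309, -1.9794, -3.0103), lambda* = (7.4072, -9.6495)


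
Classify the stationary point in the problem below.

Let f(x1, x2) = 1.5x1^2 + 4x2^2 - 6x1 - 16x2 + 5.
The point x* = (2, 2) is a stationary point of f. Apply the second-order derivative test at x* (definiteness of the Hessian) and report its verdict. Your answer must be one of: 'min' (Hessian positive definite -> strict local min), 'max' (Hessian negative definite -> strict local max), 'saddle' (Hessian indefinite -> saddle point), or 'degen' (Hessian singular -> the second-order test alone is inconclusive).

Compute the Hessian H = grad^2 f:
  H = [[3, 0], [0, 8]]
Verify stationarity: grad f(x*) = H x* + g = (0, 0).
Eigenvalues of H: 3, 8.
Both eigenvalues > 0, so H is positive definite -> x* is a strict local min.

min


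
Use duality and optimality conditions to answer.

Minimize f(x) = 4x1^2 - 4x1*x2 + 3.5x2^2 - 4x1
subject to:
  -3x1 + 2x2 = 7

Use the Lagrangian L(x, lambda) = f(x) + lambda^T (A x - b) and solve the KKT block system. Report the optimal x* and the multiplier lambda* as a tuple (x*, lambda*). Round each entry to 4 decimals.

Form the Lagrangian:
  L(x, lambda) = (1/2) x^T Q x + c^T x + lambda^T (A x - b)
Stationarity (grad_x L = 0): Q x + c + A^T lambda = 0.
Primal feasibility: A x = b.

This gives the KKT block system:
  [ Q   A^T ] [ x     ]   [-c ]
  [ A    0  ] [ lambda ] = [ b ]

Solving the linear system:
  x*      = (-1.5957, 1.1064)
  lambda* = (-7.0638)
  f(x*)   = 27.9149

x* = (-1.5957, 1.1064), lambda* = (-7.0638)


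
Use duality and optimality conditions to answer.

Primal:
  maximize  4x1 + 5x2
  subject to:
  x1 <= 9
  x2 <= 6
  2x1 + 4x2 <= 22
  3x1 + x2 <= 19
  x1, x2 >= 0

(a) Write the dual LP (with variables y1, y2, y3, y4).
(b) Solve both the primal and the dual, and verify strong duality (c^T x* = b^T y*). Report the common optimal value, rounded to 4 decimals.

The standard primal-dual pair for 'max c^T x s.t. A x <= b, x >= 0' is:
  Dual:  min b^T y  s.t.  A^T y >= c,  y >= 0.

So the dual LP is:
  minimize  9y1 + 6y2 + 22y3 + 19y4
  subject to:
    y1 + 2y3 + 3y4 >= 4
    y2 + 4y3 + y4 >= 5
    y1, y2, y3, y4 >= 0

Solving the primal: x* = (5.4, 2.8).
  primal value c^T x* = 35.6.
Solving the dual: y* = (0, 0, 1.1, 0.6).
  dual value b^T y* = 35.6.
Strong duality: c^T x* = b^T y*. Confirmed.

35.6


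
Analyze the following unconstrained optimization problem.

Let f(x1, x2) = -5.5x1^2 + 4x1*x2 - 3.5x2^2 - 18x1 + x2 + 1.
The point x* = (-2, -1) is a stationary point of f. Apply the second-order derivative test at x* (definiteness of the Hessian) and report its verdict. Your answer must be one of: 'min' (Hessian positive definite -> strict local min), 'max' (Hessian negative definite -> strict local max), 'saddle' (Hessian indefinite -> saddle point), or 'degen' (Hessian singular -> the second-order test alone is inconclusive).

Compute the Hessian H = grad^2 f:
  H = [[-11, 4], [4, -7]]
Verify stationarity: grad f(x*) = H x* + g = (0, 0).
Eigenvalues of H: -13.4721, -4.5279.
Both eigenvalues < 0, so H is negative definite -> x* is a strict local max.

max


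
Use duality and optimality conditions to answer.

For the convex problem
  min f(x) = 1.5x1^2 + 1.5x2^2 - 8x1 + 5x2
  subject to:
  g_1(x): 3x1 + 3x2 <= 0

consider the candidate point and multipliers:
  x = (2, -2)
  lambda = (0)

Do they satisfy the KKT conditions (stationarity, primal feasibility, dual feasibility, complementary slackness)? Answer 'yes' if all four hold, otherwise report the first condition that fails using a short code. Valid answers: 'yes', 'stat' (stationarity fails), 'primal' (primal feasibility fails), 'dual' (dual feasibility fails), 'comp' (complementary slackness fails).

Gradient of f: grad f(x) = Q x + c = (-2, -1)
Constraint values g_i(x) = a_i^T x - b_i:
  g_1((2, -2)) = 0
Stationarity residual: grad f(x) + sum_i lambda_i a_i = (-2, -1)
  -> stationarity FAILS
Primal feasibility (all g_i <= 0): OK
Dual feasibility (all lambda_i >= 0): OK
Complementary slackness (lambda_i * g_i(x) = 0 for all i): OK

Verdict: the first failing condition is stationarity -> stat.

stat


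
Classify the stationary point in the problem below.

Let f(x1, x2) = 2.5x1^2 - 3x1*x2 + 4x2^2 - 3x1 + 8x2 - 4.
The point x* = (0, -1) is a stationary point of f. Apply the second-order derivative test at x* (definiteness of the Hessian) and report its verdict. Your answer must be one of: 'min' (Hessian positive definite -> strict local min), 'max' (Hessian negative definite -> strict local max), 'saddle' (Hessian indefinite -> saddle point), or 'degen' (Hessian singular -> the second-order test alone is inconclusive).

Compute the Hessian H = grad^2 f:
  H = [[5, -3], [-3, 8]]
Verify stationarity: grad f(x*) = H x* + g = (0, 0).
Eigenvalues of H: 3.1459, 9.8541.
Both eigenvalues > 0, so H is positive definite -> x* is a strict local min.

min


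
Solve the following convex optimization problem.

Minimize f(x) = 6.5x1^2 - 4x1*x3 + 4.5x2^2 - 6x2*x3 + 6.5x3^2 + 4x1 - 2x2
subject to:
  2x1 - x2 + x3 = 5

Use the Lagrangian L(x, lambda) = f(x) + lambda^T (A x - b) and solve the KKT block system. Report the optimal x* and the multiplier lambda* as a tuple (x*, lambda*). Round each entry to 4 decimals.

Form the Lagrangian:
  L(x, lambda) = (1/2) x^T Q x + c^T x + lambda^T (A x - b)
Stationarity (grad_x L = 0): Q x + c + A^T lambda = 0.
Primal feasibility: A x = b.

This gives the KKT block system:
  [ Q   A^T ] [ x     ]   [-c ]
  [ A    0  ] [ lambda ] = [ b ]

Solving the linear system:
  x*      = (1.7819, -0.0926, 1.3436)
  lambda* = (-10.8951)
  f(x*)   = 30.894

x* = (1.7819, -0.0926, 1.3436), lambda* = (-10.8951)


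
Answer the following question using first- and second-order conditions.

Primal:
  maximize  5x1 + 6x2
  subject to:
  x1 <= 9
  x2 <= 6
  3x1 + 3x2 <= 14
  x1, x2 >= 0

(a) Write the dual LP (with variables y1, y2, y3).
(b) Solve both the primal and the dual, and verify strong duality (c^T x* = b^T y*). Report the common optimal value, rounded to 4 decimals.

The standard primal-dual pair for 'max c^T x s.t. A x <= b, x >= 0' is:
  Dual:  min b^T y  s.t.  A^T y >= c,  y >= 0.

So the dual LP is:
  minimize  9y1 + 6y2 + 14y3
  subject to:
    y1 + 3y3 >= 5
    y2 + 3y3 >= 6
    y1, y2, y3 >= 0

Solving the primal: x* = (0, 4.6667).
  primal value c^T x* = 28.
Solving the dual: y* = (0, 0, 2).
  dual value b^T y* = 28.
Strong duality: c^T x* = b^T y*. Confirmed.

28


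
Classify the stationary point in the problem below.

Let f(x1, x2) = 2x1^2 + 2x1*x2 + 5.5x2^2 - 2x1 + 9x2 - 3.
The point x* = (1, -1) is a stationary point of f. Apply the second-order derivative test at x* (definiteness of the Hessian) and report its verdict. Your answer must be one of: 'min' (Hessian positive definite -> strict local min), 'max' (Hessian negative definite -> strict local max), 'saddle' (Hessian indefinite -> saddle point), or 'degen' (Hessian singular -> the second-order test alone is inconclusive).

Compute the Hessian H = grad^2 f:
  H = [[4, 2], [2, 11]]
Verify stationarity: grad f(x*) = H x* + g = (0, 0).
Eigenvalues of H: 3.4689, 11.5311.
Both eigenvalues > 0, so H is positive definite -> x* is a strict local min.

min


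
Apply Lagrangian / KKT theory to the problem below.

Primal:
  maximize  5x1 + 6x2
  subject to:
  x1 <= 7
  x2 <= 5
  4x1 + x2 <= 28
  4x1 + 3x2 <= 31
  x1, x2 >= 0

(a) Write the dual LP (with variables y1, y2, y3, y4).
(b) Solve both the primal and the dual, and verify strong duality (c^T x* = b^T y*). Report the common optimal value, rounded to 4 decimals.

The standard primal-dual pair for 'max c^T x s.t. A x <= b, x >= 0' is:
  Dual:  min b^T y  s.t.  A^T y >= c,  y >= 0.

So the dual LP is:
  minimize  7y1 + 5y2 + 28y3 + 31y4
  subject to:
    y1 + 4y3 + 4y4 >= 5
    y2 + y3 + 3y4 >= 6
    y1, y2, y3, y4 >= 0

Solving the primal: x* = (4, 5).
  primal value c^T x* = 50.
Solving the dual: y* = (0, 2.25, 0, 1.25).
  dual value b^T y* = 50.
Strong duality: c^T x* = b^T y*. Confirmed.

50


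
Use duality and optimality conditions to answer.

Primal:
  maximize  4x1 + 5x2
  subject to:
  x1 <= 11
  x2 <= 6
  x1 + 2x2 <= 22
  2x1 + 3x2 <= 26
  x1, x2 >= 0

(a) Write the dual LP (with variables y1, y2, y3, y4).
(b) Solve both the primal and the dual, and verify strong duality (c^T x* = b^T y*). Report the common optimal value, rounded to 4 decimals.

The standard primal-dual pair for 'max c^T x s.t. A x <= b, x >= 0' is:
  Dual:  min b^T y  s.t.  A^T y >= c,  y >= 0.

So the dual LP is:
  minimize  11y1 + 6y2 + 22y3 + 26y4
  subject to:
    y1 + y3 + 2y4 >= 4
    y2 + 2y3 + 3y4 >= 5
    y1, y2, y3, y4 >= 0

Solving the primal: x* = (11, 1.3333).
  primal value c^T x* = 50.6667.
Solving the dual: y* = (0.6667, 0, 0, 1.6667).
  dual value b^T y* = 50.6667.
Strong duality: c^T x* = b^T y*. Confirmed.

50.6667


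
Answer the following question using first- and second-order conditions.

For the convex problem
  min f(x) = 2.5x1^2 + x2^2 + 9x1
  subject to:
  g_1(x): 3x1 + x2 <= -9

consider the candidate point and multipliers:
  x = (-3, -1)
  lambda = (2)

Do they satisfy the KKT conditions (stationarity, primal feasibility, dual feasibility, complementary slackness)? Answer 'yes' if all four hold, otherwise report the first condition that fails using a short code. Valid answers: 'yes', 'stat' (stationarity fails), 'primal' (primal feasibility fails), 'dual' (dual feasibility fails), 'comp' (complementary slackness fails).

Gradient of f: grad f(x) = Q x + c = (-6, -2)
Constraint values g_i(x) = a_i^T x - b_i:
  g_1((-3, -1)) = -1
Stationarity residual: grad f(x) + sum_i lambda_i a_i = (0, 0)
  -> stationarity OK
Primal feasibility (all g_i <= 0): OK
Dual feasibility (all lambda_i >= 0): OK
Complementary slackness (lambda_i * g_i(x) = 0 for all i): FAILS

Verdict: the first failing condition is complementary_slackness -> comp.

comp


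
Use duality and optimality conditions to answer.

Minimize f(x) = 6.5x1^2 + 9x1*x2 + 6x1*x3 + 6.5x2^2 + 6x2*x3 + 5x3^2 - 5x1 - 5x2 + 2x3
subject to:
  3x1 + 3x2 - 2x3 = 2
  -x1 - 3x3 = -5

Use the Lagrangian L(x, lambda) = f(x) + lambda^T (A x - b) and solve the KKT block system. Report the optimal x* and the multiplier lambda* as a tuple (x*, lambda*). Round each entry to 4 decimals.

Form the Lagrangian:
  L(x, lambda) = (1/2) x^T Q x + c^T x + lambda^T (A x - b)
Stationarity (grad_x L = 0): Q x + c + A^T lambda = 0.
Primal feasibility: A x = b.

This gives the KKT block system:
  [ Q   A^T ] [ x     ]   [-c ]
  [ A    0  ] [ lambda ] = [ b ]

Solving the linear system:
  x*      = (1.8628, -0.499, 1.0457)
  lambda* = (-3.8509, 9.4473)
  f(x*)   = 25.1054

x* = (1.8628, -0.499, 1.0457), lambda* = (-3.8509, 9.4473)


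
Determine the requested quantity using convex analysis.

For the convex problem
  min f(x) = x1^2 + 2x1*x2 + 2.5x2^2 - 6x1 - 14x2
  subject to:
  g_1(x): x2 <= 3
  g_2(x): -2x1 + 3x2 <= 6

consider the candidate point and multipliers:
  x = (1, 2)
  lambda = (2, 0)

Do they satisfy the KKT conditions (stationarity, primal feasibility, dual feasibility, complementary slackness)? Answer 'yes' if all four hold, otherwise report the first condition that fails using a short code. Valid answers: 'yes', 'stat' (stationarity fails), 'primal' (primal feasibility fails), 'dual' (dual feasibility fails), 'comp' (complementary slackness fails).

Gradient of f: grad f(x) = Q x + c = (0, -2)
Constraint values g_i(x) = a_i^T x - b_i:
  g_1((1, 2)) = -1
  g_2((1, 2)) = -2
Stationarity residual: grad f(x) + sum_i lambda_i a_i = (0, 0)
  -> stationarity OK
Primal feasibility (all g_i <= 0): OK
Dual feasibility (all lambda_i >= 0): OK
Complementary slackness (lambda_i * g_i(x) = 0 for all i): FAILS

Verdict: the first failing condition is complementary_slackness -> comp.

comp
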